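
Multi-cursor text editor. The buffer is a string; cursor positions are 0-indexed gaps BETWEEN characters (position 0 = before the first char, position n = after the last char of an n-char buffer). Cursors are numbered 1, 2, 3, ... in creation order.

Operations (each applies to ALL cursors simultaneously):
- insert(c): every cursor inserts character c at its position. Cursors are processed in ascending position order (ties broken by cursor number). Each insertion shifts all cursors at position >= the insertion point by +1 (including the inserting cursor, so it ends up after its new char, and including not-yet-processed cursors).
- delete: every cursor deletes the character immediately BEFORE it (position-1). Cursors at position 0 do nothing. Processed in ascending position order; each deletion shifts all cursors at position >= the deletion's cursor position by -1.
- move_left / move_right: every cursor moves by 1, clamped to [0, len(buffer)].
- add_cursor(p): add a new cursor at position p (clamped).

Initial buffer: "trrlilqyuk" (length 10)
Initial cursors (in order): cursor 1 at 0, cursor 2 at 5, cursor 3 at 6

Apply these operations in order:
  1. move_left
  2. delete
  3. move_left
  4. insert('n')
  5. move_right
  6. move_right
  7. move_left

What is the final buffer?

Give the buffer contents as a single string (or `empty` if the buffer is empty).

After op 1 (move_left): buffer="trrlilqyuk" (len 10), cursors c1@0 c2@4 c3@5, authorship ..........
After op 2 (delete): buffer="trrlqyuk" (len 8), cursors c1@0 c2@3 c3@3, authorship ........
After op 3 (move_left): buffer="trrlqyuk" (len 8), cursors c1@0 c2@2 c3@2, authorship ........
After op 4 (insert('n')): buffer="ntrnnrlqyuk" (len 11), cursors c1@1 c2@5 c3@5, authorship 1..23......
After op 5 (move_right): buffer="ntrnnrlqyuk" (len 11), cursors c1@2 c2@6 c3@6, authorship 1..23......
After op 6 (move_right): buffer="ntrnnrlqyuk" (len 11), cursors c1@3 c2@7 c3@7, authorship 1..23......
After op 7 (move_left): buffer="ntrnnrlqyuk" (len 11), cursors c1@2 c2@6 c3@6, authorship 1..23......

Answer: ntrnnrlqyuk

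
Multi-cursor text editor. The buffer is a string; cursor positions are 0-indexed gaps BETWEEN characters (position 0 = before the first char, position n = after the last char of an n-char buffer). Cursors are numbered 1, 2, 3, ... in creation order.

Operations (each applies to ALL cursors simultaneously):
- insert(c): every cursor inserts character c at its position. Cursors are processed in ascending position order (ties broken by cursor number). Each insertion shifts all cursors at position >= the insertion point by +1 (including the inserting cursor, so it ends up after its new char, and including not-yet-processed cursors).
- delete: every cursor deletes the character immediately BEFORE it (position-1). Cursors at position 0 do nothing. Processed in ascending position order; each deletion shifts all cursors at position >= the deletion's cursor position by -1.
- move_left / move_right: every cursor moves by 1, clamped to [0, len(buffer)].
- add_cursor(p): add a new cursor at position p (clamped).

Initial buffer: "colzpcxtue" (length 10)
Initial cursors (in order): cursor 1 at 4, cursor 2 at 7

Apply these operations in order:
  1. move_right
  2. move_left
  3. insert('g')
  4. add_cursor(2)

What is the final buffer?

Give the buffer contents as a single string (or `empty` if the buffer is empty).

Answer: colzgpcxgtue

Derivation:
After op 1 (move_right): buffer="colzpcxtue" (len 10), cursors c1@5 c2@8, authorship ..........
After op 2 (move_left): buffer="colzpcxtue" (len 10), cursors c1@4 c2@7, authorship ..........
After op 3 (insert('g')): buffer="colzgpcxgtue" (len 12), cursors c1@5 c2@9, authorship ....1...2...
After op 4 (add_cursor(2)): buffer="colzgpcxgtue" (len 12), cursors c3@2 c1@5 c2@9, authorship ....1...2...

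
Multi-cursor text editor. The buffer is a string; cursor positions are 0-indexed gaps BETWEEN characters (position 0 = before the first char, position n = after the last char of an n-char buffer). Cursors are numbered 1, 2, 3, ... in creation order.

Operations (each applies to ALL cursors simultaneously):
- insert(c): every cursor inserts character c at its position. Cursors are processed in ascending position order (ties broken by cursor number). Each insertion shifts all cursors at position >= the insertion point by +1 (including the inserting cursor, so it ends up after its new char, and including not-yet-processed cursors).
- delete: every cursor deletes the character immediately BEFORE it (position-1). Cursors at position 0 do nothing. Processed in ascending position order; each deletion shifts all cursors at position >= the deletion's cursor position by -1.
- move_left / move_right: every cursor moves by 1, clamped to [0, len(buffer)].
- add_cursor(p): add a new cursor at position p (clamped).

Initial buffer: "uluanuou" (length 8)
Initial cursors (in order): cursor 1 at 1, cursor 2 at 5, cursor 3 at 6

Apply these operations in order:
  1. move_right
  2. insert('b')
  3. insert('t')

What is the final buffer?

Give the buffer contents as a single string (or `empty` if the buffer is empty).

Answer: ulbtuanubtobtu

Derivation:
After op 1 (move_right): buffer="uluanuou" (len 8), cursors c1@2 c2@6 c3@7, authorship ........
After op 2 (insert('b')): buffer="ulbuanubobu" (len 11), cursors c1@3 c2@8 c3@10, authorship ..1....2.3.
After op 3 (insert('t')): buffer="ulbtuanubtobtu" (len 14), cursors c1@4 c2@10 c3@13, authorship ..11....22.33.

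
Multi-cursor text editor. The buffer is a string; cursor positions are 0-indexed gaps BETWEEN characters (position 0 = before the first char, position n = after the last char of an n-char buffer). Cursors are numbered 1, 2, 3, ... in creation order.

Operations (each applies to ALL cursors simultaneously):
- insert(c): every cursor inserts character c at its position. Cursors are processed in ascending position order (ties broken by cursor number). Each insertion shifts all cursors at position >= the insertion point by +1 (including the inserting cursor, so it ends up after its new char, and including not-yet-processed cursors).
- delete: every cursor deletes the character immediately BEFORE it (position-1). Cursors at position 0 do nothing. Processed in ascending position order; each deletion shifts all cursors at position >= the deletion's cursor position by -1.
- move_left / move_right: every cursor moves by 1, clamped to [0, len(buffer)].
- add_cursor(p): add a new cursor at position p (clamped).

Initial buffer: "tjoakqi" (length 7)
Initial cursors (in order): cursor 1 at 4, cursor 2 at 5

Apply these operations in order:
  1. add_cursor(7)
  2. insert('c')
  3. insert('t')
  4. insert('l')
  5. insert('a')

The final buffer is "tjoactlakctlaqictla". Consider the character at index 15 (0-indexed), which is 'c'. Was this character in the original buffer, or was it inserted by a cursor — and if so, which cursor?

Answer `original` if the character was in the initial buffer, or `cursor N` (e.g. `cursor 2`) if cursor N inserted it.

Answer: cursor 3

Derivation:
After op 1 (add_cursor(7)): buffer="tjoakqi" (len 7), cursors c1@4 c2@5 c3@7, authorship .......
After op 2 (insert('c')): buffer="tjoackcqic" (len 10), cursors c1@5 c2@7 c3@10, authorship ....1.2..3
After op 3 (insert('t')): buffer="tjoactkctqict" (len 13), cursors c1@6 c2@9 c3@13, authorship ....11.22..33
After op 4 (insert('l')): buffer="tjoactlkctlqictl" (len 16), cursors c1@7 c2@11 c3@16, authorship ....111.222..333
After op 5 (insert('a')): buffer="tjoactlakctlaqictla" (len 19), cursors c1@8 c2@13 c3@19, authorship ....1111.2222..3333
Authorship (.=original, N=cursor N): . . . . 1 1 1 1 . 2 2 2 2 . . 3 3 3 3
Index 15: author = 3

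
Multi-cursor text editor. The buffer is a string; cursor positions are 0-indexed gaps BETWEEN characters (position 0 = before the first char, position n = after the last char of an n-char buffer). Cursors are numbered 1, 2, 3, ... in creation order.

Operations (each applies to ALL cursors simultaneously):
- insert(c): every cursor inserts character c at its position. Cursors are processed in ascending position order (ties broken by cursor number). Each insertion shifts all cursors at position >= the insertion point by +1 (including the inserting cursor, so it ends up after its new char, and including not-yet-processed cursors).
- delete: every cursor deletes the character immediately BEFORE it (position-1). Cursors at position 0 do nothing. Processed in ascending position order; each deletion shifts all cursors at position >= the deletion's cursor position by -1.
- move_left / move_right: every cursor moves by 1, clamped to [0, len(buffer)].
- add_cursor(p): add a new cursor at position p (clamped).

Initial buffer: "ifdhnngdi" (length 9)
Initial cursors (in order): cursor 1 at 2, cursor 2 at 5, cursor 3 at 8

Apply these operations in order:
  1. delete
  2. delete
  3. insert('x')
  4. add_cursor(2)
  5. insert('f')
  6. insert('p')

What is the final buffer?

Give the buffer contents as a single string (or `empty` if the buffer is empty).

After op 1 (delete): buffer="idhngi" (len 6), cursors c1@1 c2@3 c3@5, authorship ......
After op 2 (delete): buffer="dni" (len 3), cursors c1@0 c2@1 c3@2, authorship ...
After op 3 (insert('x')): buffer="xdxnxi" (len 6), cursors c1@1 c2@3 c3@5, authorship 1.2.3.
After op 4 (add_cursor(2)): buffer="xdxnxi" (len 6), cursors c1@1 c4@2 c2@3 c3@5, authorship 1.2.3.
After op 5 (insert('f')): buffer="xfdfxfnxfi" (len 10), cursors c1@2 c4@4 c2@6 c3@9, authorship 11.422.33.
After op 6 (insert('p')): buffer="xfpdfpxfpnxfpi" (len 14), cursors c1@3 c4@6 c2@9 c3@13, authorship 111.44222.333.

Answer: xfpdfpxfpnxfpi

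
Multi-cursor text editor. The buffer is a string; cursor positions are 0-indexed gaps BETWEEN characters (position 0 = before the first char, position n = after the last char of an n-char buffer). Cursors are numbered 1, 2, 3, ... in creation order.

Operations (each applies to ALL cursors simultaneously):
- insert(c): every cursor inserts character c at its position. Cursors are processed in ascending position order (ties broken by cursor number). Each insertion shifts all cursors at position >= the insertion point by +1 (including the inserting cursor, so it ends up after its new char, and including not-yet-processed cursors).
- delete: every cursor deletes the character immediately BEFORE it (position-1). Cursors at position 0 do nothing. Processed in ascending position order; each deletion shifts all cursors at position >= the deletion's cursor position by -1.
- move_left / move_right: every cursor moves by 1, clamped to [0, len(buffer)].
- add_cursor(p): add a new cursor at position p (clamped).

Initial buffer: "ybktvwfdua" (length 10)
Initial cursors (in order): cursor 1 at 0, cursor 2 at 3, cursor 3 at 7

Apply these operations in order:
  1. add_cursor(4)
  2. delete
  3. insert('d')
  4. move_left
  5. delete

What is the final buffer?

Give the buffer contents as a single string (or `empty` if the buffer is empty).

Answer: dydvddua

Derivation:
After op 1 (add_cursor(4)): buffer="ybktvwfdua" (len 10), cursors c1@0 c2@3 c4@4 c3@7, authorship ..........
After op 2 (delete): buffer="ybvwdua" (len 7), cursors c1@0 c2@2 c4@2 c3@4, authorship .......
After op 3 (insert('d')): buffer="dybddvwddua" (len 11), cursors c1@1 c2@5 c4@5 c3@8, authorship 1..24..3...
After op 4 (move_left): buffer="dybddvwddua" (len 11), cursors c1@0 c2@4 c4@4 c3@7, authorship 1..24..3...
After op 5 (delete): buffer="dydvddua" (len 8), cursors c1@0 c2@2 c4@2 c3@4, authorship 1.4.3...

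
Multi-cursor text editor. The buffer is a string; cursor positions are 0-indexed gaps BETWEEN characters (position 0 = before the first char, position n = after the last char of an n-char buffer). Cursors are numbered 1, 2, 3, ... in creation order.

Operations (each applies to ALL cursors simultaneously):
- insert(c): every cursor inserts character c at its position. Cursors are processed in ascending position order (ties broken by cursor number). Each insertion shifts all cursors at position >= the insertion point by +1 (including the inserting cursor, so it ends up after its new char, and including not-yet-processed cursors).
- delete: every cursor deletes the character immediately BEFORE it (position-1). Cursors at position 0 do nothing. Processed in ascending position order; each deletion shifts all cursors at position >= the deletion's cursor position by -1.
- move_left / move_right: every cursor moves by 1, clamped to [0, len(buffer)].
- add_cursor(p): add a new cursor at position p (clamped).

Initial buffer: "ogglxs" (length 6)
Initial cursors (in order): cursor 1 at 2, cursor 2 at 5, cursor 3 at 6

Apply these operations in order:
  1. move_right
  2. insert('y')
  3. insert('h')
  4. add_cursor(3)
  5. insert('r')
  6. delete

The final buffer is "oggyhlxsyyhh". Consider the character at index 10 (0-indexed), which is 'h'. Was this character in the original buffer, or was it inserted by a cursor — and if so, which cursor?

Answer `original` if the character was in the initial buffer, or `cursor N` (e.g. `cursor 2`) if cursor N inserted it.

Answer: cursor 2

Derivation:
After op 1 (move_right): buffer="ogglxs" (len 6), cursors c1@3 c2@6 c3@6, authorship ......
After op 2 (insert('y')): buffer="oggylxsyy" (len 9), cursors c1@4 c2@9 c3@9, authorship ...1...23
After op 3 (insert('h')): buffer="oggyhlxsyyhh" (len 12), cursors c1@5 c2@12 c3@12, authorship ...11...2323
After op 4 (add_cursor(3)): buffer="oggyhlxsyyhh" (len 12), cursors c4@3 c1@5 c2@12 c3@12, authorship ...11...2323
After op 5 (insert('r')): buffer="oggryhrlxsyyhhrr" (len 16), cursors c4@4 c1@7 c2@16 c3@16, authorship ...4111...232323
After op 6 (delete): buffer="oggyhlxsyyhh" (len 12), cursors c4@3 c1@5 c2@12 c3@12, authorship ...11...2323
Authorship (.=original, N=cursor N): . . . 1 1 . . . 2 3 2 3
Index 10: author = 2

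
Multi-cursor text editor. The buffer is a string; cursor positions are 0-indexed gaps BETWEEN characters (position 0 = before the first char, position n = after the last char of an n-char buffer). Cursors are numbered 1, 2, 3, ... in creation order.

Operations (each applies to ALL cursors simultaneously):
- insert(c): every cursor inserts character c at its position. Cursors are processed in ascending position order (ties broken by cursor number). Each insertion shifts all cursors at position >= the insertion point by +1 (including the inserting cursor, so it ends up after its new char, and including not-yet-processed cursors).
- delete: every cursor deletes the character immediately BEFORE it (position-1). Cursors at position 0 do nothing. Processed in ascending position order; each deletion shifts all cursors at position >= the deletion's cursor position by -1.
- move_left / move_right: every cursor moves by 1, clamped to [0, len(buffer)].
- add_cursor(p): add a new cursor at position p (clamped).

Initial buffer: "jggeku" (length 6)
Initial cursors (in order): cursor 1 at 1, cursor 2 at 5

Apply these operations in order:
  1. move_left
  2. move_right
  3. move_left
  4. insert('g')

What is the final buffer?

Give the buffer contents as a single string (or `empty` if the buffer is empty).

After op 1 (move_left): buffer="jggeku" (len 6), cursors c1@0 c2@4, authorship ......
After op 2 (move_right): buffer="jggeku" (len 6), cursors c1@1 c2@5, authorship ......
After op 3 (move_left): buffer="jggeku" (len 6), cursors c1@0 c2@4, authorship ......
After op 4 (insert('g')): buffer="gjggegku" (len 8), cursors c1@1 c2@6, authorship 1....2..

Answer: gjggegku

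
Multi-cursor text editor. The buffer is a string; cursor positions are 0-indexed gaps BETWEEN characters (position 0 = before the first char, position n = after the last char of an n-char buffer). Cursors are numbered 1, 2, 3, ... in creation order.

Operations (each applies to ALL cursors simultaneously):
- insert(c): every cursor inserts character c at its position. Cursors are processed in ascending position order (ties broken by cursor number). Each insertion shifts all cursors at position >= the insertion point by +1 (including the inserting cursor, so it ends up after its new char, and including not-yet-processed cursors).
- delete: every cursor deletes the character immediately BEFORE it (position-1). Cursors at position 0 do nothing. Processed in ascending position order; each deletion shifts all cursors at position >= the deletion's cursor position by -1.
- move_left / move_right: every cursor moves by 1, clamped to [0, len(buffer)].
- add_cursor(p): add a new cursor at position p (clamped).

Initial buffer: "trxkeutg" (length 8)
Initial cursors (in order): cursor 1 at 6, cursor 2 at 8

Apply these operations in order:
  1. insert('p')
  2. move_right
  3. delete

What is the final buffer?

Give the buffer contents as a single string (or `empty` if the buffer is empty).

Answer: trxkeupg

Derivation:
After op 1 (insert('p')): buffer="trxkeuptgp" (len 10), cursors c1@7 c2@10, authorship ......1..2
After op 2 (move_right): buffer="trxkeuptgp" (len 10), cursors c1@8 c2@10, authorship ......1..2
After op 3 (delete): buffer="trxkeupg" (len 8), cursors c1@7 c2@8, authorship ......1.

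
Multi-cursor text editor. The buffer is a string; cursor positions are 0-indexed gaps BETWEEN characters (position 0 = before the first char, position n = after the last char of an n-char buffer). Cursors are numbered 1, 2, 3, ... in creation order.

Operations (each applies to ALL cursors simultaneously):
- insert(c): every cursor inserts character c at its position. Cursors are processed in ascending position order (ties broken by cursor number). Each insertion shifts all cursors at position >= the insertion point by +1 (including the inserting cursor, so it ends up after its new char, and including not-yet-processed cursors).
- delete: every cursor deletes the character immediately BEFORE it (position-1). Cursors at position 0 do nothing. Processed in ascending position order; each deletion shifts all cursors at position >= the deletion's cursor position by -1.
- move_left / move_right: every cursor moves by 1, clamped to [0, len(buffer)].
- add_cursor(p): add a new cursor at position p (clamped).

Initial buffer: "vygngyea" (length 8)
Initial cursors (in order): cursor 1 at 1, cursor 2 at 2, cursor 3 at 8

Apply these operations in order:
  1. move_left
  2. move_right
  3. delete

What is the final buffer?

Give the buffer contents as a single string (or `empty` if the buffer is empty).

Answer: gngye

Derivation:
After op 1 (move_left): buffer="vygngyea" (len 8), cursors c1@0 c2@1 c3@7, authorship ........
After op 2 (move_right): buffer="vygngyea" (len 8), cursors c1@1 c2@2 c3@8, authorship ........
After op 3 (delete): buffer="gngye" (len 5), cursors c1@0 c2@0 c3@5, authorship .....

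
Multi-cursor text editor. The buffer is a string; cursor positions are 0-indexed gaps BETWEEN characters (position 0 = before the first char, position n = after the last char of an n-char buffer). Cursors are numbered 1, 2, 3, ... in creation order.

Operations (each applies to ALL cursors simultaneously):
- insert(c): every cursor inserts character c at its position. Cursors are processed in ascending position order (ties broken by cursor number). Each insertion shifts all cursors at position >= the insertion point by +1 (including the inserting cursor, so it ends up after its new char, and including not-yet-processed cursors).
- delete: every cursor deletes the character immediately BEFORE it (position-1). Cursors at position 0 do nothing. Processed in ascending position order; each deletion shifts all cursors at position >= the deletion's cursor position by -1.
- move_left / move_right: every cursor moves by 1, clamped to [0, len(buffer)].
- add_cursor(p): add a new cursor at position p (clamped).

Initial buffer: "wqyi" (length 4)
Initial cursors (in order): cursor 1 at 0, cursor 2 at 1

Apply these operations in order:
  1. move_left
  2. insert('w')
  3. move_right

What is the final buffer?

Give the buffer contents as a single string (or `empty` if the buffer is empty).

Answer: wwwqyi

Derivation:
After op 1 (move_left): buffer="wqyi" (len 4), cursors c1@0 c2@0, authorship ....
After op 2 (insert('w')): buffer="wwwqyi" (len 6), cursors c1@2 c2@2, authorship 12....
After op 3 (move_right): buffer="wwwqyi" (len 6), cursors c1@3 c2@3, authorship 12....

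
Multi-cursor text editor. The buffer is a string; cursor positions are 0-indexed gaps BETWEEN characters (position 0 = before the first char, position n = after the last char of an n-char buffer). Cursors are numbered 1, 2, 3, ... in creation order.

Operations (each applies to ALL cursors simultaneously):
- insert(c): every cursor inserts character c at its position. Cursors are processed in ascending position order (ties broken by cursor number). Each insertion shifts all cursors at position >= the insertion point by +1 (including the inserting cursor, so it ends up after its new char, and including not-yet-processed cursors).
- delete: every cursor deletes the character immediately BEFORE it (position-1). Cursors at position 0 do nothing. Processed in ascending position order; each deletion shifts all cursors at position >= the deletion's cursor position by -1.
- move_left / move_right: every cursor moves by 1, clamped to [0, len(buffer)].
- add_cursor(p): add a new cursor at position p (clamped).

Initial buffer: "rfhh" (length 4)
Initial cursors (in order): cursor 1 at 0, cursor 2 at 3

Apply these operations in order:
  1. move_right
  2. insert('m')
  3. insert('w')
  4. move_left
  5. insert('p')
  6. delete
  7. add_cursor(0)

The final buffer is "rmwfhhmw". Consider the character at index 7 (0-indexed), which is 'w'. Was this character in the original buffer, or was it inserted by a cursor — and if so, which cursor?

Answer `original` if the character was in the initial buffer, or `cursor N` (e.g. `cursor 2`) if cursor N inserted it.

After op 1 (move_right): buffer="rfhh" (len 4), cursors c1@1 c2@4, authorship ....
After op 2 (insert('m')): buffer="rmfhhm" (len 6), cursors c1@2 c2@6, authorship .1...2
After op 3 (insert('w')): buffer="rmwfhhmw" (len 8), cursors c1@3 c2@8, authorship .11...22
After op 4 (move_left): buffer="rmwfhhmw" (len 8), cursors c1@2 c2@7, authorship .11...22
After op 5 (insert('p')): buffer="rmpwfhhmpw" (len 10), cursors c1@3 c2@9, authorship .111...222
After op 6 (delete): buffer="rmwfhhmw" (len 8), cursors c1@2 c2@7, authorship .11...22
After op 7 (add_cursor(0)): buffer="rmwfhhmw" (len 8), cursors c3@0 c1@2 c2@7, authorship .11...22
Authorship (.=original, N=cursor N): . 1 1 . . . 2 2
Index 7: author = 2

Answer: cursor 2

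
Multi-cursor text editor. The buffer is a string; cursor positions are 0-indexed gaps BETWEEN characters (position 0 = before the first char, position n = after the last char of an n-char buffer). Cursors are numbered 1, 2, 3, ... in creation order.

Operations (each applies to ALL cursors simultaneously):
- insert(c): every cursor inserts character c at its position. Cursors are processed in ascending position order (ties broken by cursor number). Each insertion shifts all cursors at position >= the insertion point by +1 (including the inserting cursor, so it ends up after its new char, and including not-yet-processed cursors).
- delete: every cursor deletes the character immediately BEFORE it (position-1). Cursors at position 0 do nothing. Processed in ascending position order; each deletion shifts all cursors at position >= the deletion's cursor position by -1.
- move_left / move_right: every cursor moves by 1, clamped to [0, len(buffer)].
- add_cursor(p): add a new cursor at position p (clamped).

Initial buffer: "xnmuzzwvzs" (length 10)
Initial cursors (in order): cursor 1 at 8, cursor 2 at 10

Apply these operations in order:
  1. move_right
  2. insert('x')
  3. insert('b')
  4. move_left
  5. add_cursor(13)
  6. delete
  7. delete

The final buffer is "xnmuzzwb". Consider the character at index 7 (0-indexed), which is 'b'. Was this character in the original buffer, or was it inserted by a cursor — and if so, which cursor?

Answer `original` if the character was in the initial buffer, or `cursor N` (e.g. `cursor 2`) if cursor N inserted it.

After op 1 (move_right): buffer="xnmuzzwvzs" (len 10), cursors c1@9 c2@10, authorship ..........
After op 2 (insert('x')): buffer="xnmuzzwvzxsx" (len 12), cursors c1@10 c2@12, authorship .........1.2
After op 3 (insert('b')): buffer="xnmuzzwvzxbsxb" (len 14), cursors c1@11 c2@14, authorship .........11.22
After op 4 (move_left): buffer="xnmuzzwvzxbsxb" (len 14), cursors c1@10 c2@13, authorship .........11.22
After op 5 (add_cursor(13)): buffer="xnmuzzwvzxbsxb" (len 14), cursors c1@10 c2@13 c3@13, authorship .........11.22
After op 6 (delete): buffer="xnmuzzwvzbb" (len 11), cursors c1@9 c2@10 c3@10, authorship .........12
After op 7 (delete): buffer="xnmuzzwb" (len 8), cursors c1@7 c2@7 c3@7, authorship .......2
Authorship (.=original, N=cursor N): . . . . . . . 2
Index 7: author = 2

Answer: cursor 2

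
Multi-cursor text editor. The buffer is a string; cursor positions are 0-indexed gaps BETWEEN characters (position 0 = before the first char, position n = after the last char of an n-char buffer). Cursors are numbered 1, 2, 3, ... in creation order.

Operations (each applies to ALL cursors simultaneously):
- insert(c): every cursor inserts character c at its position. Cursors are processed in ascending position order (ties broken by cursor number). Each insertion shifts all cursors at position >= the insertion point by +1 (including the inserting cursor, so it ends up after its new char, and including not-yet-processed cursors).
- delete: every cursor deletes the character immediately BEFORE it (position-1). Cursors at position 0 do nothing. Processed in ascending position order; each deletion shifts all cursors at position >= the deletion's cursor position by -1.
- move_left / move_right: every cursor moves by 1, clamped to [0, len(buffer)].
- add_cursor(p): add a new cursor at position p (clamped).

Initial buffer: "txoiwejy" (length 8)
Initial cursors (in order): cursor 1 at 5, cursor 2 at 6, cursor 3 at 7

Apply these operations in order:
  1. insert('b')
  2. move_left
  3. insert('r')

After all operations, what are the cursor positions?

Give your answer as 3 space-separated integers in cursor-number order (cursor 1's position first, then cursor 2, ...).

Answer: 6 9 12

Derivation:
After op 1 (insert('b')): buffer="txoiwbebjby" (len 11), cursors c1@6 c2@8 c3@10, authorship .....1.2.3.
After op 2 (move_left): buffer="txoiwbebjby" (len 11), cursors c1@5 c2@7 c3@9, authorship .....1.2.3.
After op 3 (insert('r')): buffer="txoiwrberbjrby" (len 14), cursors c1@6 c2@9 c3@12, authorship .....11.22.33.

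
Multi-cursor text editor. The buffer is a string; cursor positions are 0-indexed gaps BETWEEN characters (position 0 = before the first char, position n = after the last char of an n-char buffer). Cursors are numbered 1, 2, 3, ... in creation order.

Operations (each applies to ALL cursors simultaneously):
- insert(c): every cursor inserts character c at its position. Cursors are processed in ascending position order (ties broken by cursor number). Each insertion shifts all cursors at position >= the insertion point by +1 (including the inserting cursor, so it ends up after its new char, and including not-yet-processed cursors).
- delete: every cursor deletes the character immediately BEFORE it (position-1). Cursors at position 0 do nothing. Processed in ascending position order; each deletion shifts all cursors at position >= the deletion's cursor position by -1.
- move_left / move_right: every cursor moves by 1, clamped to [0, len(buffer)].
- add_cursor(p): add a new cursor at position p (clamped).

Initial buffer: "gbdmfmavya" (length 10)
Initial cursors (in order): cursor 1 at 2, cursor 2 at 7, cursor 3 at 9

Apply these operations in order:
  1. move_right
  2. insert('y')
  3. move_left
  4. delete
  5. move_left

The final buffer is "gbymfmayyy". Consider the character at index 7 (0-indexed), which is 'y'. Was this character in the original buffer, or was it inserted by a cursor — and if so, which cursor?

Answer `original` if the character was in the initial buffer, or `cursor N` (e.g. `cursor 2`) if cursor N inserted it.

After op 1 (move_right): buffer="gbdmfmavya" (len 10), cursors c1@3 c2@8 c3@10, authorship ..........
After op 2 (insert('y')): buffer="gbdymfmavyyay" (len 13), cursors c1@4 c2@10 c3@13, authorship ...1.....2..3
After op 3 (move_left): buffer="gbdymfmavyyay" (len 13), cursors c1@3 c2@9 c3@12, authorship ...1.....2..3
After op 4 (delete): buffer="gbymfmayyy" (len 10), cursors c1@2 c2@7 c3@9, authorship ..1....2.3
After op 5 (move_left): buffer="gbymfmayyy" (len 10), cursors c1@1 c2@6 c3@8, authorship ..1....2.3
Authorship (.=original, N=cursor N): . . 1 . . . . 2 . 3
Index 7: author = 2

Answer: cursor 2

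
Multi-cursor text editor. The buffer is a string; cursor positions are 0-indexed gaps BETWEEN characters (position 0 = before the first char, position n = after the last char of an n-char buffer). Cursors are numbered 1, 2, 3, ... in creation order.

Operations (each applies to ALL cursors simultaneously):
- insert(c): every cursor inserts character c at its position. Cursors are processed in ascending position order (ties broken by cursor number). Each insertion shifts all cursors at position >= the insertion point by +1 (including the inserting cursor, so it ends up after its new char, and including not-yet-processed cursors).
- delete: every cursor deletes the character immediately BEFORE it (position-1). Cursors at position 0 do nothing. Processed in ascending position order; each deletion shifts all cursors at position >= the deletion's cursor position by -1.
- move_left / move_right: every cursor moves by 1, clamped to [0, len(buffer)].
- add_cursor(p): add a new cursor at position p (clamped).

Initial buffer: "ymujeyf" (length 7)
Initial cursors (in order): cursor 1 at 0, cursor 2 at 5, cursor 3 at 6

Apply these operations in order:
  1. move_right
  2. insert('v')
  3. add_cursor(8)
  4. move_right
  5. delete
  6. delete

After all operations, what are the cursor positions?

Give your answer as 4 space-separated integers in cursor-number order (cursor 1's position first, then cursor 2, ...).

Answer: 1 2 2 2

Derivation:
After op 1 (move_right): buffer="ymujeyf" (len 7), cursors c1@1 c2@6 c3@7, authorship .......
After op 2 (insert('v')): buffer="yvmujeyvfv" (len 10), cursors c1@2 c2@8 c3@10, authorship .1.....2.3
After op 3 (add_cursor(8)): buffer="yvmujeyvfv" (len 10), cursors c1@2 c2@8 c4@8 c3@10, authorship .1.....2.3
After op 4 (move_right): buffer="yvmujeyvfv" (len 10), cursors c1@3 c2@9 c4@9 c3@10, authorship .1.....2.3
After op 5 (delete): buffer="yvujey" (len 6), cursors c1@2 c2@6 c3@6 c4@6, authorship .1....
After op 6 (delete): buffer="yu" (len 2), cursors c1@1 c2@2 c3@2 c4@2, authorship ..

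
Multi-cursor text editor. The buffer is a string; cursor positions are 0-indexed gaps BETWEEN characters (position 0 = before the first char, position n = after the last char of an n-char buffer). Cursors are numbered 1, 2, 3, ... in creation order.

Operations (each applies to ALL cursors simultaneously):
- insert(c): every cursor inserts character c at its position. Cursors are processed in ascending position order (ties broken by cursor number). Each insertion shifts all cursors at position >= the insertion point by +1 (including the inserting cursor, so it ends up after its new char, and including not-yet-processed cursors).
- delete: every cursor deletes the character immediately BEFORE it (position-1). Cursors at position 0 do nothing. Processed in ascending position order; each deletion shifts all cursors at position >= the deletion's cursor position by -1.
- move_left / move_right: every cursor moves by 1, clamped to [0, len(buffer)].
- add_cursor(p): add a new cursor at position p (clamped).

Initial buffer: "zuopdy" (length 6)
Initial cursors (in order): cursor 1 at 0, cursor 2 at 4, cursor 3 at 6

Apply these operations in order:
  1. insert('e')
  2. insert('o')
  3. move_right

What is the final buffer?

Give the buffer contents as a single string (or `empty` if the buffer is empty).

Answer: eozuopeodyeo

Derivation:
After op 1 (insert('e')): buffer="ezuopedye" (len 9), cursors c1@1 c2@6 c3@9, authorship 1....2..3
After op 2 (insert('o')): buffer="eozuopeodyeo" (len 12), cursors c1@2 c2@8 c3@12, authorship 11....22..33
After op 3 (move_right): buffer="eozuopeodyeo" (len 12), cursors c1@3 c2@9 c3@12, authorship 11....22..33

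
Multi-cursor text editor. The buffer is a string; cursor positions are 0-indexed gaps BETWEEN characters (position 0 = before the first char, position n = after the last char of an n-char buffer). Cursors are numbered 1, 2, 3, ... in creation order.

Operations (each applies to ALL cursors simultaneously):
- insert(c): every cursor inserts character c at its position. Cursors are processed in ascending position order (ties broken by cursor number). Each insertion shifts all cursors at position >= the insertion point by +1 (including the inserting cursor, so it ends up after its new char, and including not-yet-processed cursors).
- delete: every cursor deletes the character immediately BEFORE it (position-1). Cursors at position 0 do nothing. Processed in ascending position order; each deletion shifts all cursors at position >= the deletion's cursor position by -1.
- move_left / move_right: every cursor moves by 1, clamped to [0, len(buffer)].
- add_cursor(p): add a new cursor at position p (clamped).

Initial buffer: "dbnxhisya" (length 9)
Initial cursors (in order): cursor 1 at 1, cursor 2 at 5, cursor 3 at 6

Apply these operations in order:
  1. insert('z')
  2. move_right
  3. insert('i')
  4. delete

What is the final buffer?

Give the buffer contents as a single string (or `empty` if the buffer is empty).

Answer: dzbnxhzizsya

Derivation:
After op 1 (insert('z')): buffer="dzbnxhzizsya" (len 12), cursors c1@2 c2@7 c3@9, authorship .1....2.3...
After op 2 (move_right): buffer="dzbnxhzizsya" (len 12), cursors c1@3 c2@8 c3@10, authorship .1....2.3...
After op 3 (insert('i')): buffer="dzbinxhziizsiya" (len 15), cursors c1@4 c2@10 c3@13, authorship .1.1...2.23.3..
After op 4 (delete): buffer="dzbnxhzizsya" (len 12), cursors c1@3 c2@8 c3@10, authorship .1....2.3...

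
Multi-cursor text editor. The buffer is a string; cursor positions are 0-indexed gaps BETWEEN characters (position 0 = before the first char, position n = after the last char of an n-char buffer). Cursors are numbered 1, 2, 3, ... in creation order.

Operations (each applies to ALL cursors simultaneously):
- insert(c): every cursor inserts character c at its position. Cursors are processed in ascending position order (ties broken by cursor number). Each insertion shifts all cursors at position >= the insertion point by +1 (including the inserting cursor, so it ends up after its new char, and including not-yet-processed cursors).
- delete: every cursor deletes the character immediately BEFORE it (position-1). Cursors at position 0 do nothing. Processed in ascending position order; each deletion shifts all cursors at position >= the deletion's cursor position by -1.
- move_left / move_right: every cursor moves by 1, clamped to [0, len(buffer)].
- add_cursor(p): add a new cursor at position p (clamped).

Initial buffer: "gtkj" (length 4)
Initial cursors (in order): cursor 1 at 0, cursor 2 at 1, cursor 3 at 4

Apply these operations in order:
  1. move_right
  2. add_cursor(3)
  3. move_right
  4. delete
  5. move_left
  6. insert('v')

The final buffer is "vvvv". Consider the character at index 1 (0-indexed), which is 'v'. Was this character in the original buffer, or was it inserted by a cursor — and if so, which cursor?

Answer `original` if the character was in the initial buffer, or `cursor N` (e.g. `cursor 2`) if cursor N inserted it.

After op 1 (move_right): buffer="gtkj" (len 4), cursors c1@1 c2@2 c3@4, authorship ....
After op 2 (add_cursor(3)): buffer="gtkj" (len 4), cursors c1@1 c2@2 c4@3 c3@4, authorship ....
After op 3 (move_right): buffer="gtkj" (len 4), cursors c1@2 c2@3 c3@4 c4@4, authorship ....
After op 4 (delete): buffer="" (len 0), cursors c1@0 c2@0 c3@0 c4@0, authorship 
After op 5 (move_left): buffer="" (len 0), cursors c1@0 c2@0 c3@0 c4@0, authorship 
After op 6 (insert('v')): buffer="vvvv" (len 4), cursors c1@4 c2@4 c3@4 c4@4, authorship 1234
Authorship (.=original, N=cursor N): 1 2 3 4
Index 1: author = 2

Answer: cursor 2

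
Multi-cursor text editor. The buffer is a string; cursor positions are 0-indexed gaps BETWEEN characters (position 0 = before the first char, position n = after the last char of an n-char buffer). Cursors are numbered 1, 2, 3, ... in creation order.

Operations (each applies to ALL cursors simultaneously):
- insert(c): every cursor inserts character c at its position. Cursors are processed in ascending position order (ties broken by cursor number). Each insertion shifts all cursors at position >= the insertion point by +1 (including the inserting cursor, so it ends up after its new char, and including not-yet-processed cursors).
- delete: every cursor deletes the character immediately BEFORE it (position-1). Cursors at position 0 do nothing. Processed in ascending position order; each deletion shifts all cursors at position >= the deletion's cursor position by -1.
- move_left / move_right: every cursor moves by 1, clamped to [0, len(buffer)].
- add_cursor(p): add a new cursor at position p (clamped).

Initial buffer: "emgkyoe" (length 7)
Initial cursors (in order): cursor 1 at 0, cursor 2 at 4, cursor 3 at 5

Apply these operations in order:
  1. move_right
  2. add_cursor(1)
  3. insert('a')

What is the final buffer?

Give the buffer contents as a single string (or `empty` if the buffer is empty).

After op 1 (move_right): buffer="emgkyoe" (len 7), cursors c1@1 c2@5 c3@6, authorship .......
After op 2 (add_cursor(1)): buffer="emgkyoe" (len 7), cursors c1@1 c4@1 c2@5 c3@6, authorship .......
After op 3 (insert('a')): buffer="eaamgkyaoae" (len 11), cursors c1@3 c4@3 c2@8 c3@10, authorship .14....2.3.

Answer: eaamgkyaoae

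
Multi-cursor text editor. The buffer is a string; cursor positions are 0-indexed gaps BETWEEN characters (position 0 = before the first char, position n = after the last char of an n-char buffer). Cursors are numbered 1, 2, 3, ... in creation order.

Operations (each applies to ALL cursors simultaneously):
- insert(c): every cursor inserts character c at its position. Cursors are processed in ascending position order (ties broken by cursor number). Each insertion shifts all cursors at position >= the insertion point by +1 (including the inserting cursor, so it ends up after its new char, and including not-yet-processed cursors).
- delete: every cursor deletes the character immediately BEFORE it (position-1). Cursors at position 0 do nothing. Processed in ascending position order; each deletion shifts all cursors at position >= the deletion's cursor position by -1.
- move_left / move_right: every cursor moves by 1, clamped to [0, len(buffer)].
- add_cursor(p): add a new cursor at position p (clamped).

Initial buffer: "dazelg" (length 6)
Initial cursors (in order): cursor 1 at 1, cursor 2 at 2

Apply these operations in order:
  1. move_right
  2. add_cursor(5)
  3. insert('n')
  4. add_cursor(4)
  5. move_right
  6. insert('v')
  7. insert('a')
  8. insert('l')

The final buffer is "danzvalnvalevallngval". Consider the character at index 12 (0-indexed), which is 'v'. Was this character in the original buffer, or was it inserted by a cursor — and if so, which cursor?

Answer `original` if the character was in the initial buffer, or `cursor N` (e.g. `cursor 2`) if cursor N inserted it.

Answer: cursor 2

Derivation:
After op 1 (move_right): buffer="dazelg" (len 6), cursors c1@2 c2@3, authorship ......
After op 2 (add_cursor(5)): buffer="dazelg" (len 6), cursors c1@2 c2@3 c3@5, authorship ......
After op 3 (insert('n')): buffer="danznelng" (len 9), cursors c1@3 c2@5 c3@8, authorship ..1.2..3.
After op 4 (add_cursor(4)): buffer="danznelng" (len 9), cursors c1@3 c4@4 c2@5 c3@8, authorship ..1.2..3.
After op 5 (move_right): buffer="danznelng" (len 9), cursors c1@4 c4@5 c2@6 c3@9, authorship ..1.2..3.
After op 6 (insert('v')): buffer="danzvnvevlngv" (len 13), cursors c1@5 c4@7 c2@9 c3@13, authorship ..1.124.2.3.3
After op 7 (insert('a')): buffer="danzvanvaevalngva" (len 17), cursors c1@6 c4@9 c2@12 c3@17, authorship ..1.11244.22.3.33
After op 8 (insert('l')): buffer="danzvalnvalevallngval" (len 21), cursors c1@7 c4@11 c2@15 c3@21, authorship ..1.1112444.222.3.333
Authorship (.=original, N=cursor N): . . 1 . 1 1 1 2 4 4 4 . 2 2 2 . 3 . 3 3 3
Index 12: author = 2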